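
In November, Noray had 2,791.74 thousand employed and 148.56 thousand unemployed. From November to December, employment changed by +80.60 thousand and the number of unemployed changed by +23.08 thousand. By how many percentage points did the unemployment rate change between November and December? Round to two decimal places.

November: labor force = 2,791.74 + 148.56 = 2,940.30; u = 148.56/2,940.30 = 5.05%.
December: labor force = 2,872.34 + 171.64 = 3,043.98; u = 171.64/3,043.98 = 5.64%.
Change = 5.64% − 5.05% = +0.59 pp.

The unemployment rate changed by +0.59 percentage points.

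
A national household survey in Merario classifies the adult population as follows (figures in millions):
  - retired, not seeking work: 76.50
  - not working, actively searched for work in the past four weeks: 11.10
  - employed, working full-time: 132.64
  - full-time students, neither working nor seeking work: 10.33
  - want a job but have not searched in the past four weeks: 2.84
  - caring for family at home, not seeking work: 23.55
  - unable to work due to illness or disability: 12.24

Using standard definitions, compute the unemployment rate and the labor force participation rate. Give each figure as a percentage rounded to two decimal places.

Employed = 132.64 million.
Unemployed = 11.10 million.
Labor force = 132.64 + 11.10 = 143.74 million.
Not in labor force = 76.50 + 10.33 + 2.84 + 23.55 + 12.24 = 125.46 million (those not working and not actively searching are outside the labor force — including those who want a job but have given up searching).
Civilian working-age population = 143.74 + 125.46 = 269.20 million.
Unemployment rate = 11.10 / 143.74 = 7.72%.
Labor force participation rate = 143.74 / 269.20 = 53.40%.

Unemployment rate ≈ 7.72%; labor force participation rate ≈ 53.40%.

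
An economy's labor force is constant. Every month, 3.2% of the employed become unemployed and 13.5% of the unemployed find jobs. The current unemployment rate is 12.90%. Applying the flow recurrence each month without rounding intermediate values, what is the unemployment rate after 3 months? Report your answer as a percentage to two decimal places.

Unemployment rate after three months ≈ 15.54%.

With a fixed labor force, u_{t+1} = u_t + s·(1−u_t) − f·u_t = u_t·(1−s−f) + s.
Here 1−s−f = 0.833 and s = 0.032.
u_1 = 0.129000 × 0.833 + 0.032 = 0.139457.
u_2 = 0.139457 × 0.833 + 0.032 = 0.148168.
u_3 = 0.148168 × 0.833 + 0.032 = 0.155424.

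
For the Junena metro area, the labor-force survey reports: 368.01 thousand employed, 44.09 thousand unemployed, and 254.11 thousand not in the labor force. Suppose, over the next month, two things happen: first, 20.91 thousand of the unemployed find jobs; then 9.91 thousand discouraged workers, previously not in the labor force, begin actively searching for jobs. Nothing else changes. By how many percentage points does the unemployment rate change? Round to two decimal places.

The unemployment rate changes by −2.86 percentage points.

Initially, labor force = 368.01 + 44.09 = 412.10 thousand, so u = 44.09/412.10 = 10.70%.
After the first change, unemployed falls and employed rises by 20.91; labor force unchanged → E = 388.92, U = 23.18, labor force = 412.10 thousand.
After the second change, unemployed and labor force both rise by 9.91 → E = 388.92, U = 33.09, labor force = 422.01 thousand.
New unemployment rate = 33.09 / 422.01 = 7.84%.
Change = 7.84% − 10.70% = −2.86 percentage points.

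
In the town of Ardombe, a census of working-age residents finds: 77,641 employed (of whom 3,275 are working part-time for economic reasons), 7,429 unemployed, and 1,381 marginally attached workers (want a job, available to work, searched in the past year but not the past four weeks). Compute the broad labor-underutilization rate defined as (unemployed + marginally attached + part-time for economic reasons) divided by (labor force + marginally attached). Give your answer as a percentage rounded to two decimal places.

Broad underutilization rate ≈ 13.98%.

Labor force = 77,641 + 7,429 = 85,070.
Numerator = 7,429 + 1,381 + 3,275 = 12,085.
Denominator = 85,070 + 1,381 = 86,451.
Broad rate = 12,085 / 86,451 = 13.98%.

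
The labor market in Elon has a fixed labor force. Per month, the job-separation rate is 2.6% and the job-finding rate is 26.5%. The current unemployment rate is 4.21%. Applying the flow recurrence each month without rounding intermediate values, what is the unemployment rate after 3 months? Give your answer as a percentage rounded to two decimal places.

With a fixed labor force, u_{t+1} = u_t + s·(1−u_t) − f·u_t = u_t·(1−s−f) + s.
Here 1−s−f = 0.709 and s = 0.026.
u_1 = 0.042100 × 0.709 + 0.026 = 0.055849.
u_2 = 0.055849 × 0.709 + 0.026 = 0.065597.
u_3 = 0.065597 × 0.709 + 0.026 = 0.072508.

Unemployment rate after three months ≈ 7.25%.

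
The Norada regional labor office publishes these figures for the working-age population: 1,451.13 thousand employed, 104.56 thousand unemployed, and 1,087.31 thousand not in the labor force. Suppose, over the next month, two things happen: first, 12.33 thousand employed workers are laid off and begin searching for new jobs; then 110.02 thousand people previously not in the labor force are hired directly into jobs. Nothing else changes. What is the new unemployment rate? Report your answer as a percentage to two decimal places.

Initially, labor force = 1,451.13 + 104.56 = 1,555.69 thousand, so u = 104.56/1,555.69 = 6.72%.
After the first change, employed falls and unemployed rises by 12.33; labor force unchanged → E = 1,438.80, U = 116.89, labor force = 1,555.69 thousand.
After the second change, employed and labor force both rise by 110.02; unemployed unchanged → E = 1,548.82, U = 116.89, labor force = 1,665.71 thousand.
New unemployment rate = 116.89 / 1,665.71 = 7.02%.

New unemployment rate ≈ 7.02%.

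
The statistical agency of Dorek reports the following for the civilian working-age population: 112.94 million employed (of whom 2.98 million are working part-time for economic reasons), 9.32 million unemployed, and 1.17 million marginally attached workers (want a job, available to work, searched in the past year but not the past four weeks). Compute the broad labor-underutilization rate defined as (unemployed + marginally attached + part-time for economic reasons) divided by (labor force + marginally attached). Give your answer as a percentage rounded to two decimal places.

Broad underutilization rate ≈ 10.91%.

Labor force = 112.94 + 9.32 = 122.26 million.
Numerator = 9.32 + 1.17 + 2.98 = 13.47 million.
Denominator = 122.26 + 1.17 = 123.43 million.
Broad rate = 13.47 / 123.43 = 10.91%.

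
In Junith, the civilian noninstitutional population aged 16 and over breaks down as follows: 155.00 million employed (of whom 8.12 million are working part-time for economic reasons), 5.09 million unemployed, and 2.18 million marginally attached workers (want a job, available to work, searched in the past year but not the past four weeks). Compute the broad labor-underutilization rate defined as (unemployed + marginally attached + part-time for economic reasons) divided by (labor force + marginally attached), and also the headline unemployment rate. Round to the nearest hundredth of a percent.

Labor force = 155.00 + 5.09 = 160.09 million.
Numerator = 5.09 + 2.18 + 8.12 = 15.39 million.
Denominator = 160.09 + 2.18 = 162.27 million.
Broad rate = 15.39 / 162.27 = 9.48%.
Headline unemployment rate = 5.09 / 160.09 = 3.18%.

Broad underutilization rate ≈ 9.48%; headline unemployment rate ≈ 3.18%.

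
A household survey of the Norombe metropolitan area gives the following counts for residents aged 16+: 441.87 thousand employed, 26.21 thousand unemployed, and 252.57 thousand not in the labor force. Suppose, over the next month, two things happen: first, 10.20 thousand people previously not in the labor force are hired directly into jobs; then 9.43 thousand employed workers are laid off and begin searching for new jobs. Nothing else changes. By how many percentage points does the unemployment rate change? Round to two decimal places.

The unemployment rate changes by +1.85 percentage points.

Initially, labor force = 441.87 + 26.21 = 468.08 thousand, so u = 26.21/468.08 = 5.60%.
After the first change, employed and labor force both rise by 10.20; unemployed unchanged → E = 452.07, U = 26.21, labor force = 478.28 thousand.
After the second change, employed falls and unemployed rises by 9.43; labor force unchanged → E = 442.64, U = 35.64, labor force = 478.28 thousand.
New unemployment rate = 35.64 / 478.28 = 7.45%.
Change = 7.45% − 5.60% = +1.85 percentage points.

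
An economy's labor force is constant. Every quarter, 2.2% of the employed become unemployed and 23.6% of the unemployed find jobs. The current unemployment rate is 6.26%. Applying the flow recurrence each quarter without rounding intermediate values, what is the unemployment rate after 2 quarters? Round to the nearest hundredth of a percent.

With a fixed labor force, u_{t+1} = u_t + s·(1−u_t) − f·u_t = u_t·(1−s−f) + s.
Here 1−s−f = 0.742 and s = 0.022.
u_1 = 0.062600 × 0.742 + 0.022 = 0.068449.
u_2 = 0.068449 × 0.742 + 0.022 = 0.072789.

Unemployment rate after two quarters ≈ 7.28%.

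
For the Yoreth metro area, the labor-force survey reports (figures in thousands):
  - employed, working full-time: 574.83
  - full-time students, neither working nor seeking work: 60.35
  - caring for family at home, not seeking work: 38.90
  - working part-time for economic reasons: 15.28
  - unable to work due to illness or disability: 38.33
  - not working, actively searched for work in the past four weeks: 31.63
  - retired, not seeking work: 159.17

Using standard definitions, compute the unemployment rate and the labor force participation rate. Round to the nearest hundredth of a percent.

Unemployment rate ≈ 5.09%; labor force participation rate ≈ 67.69%.

Employed = 574.83 + 15.28 = 590.11 thousand (anyone who worked, including part-time for economic reasons, counts as employed).
Unemployed = 31.63 thousand.
Labor force = 590.11 + 31.63 = 621.74 thousand.
Not in labor force = 60.35 + 38.90 + 38.33 + 159.17 = 296.75 thousand (those not working and not actively searching are outside the labor force).
Civilian working-age population = 621.74 + 296.75 = 918.49 thousand.
Unemployment rate = 31.63 / 621.74 = 5.09%.
Labor force participation rate = 621.74 / 918.49 = 67.69%.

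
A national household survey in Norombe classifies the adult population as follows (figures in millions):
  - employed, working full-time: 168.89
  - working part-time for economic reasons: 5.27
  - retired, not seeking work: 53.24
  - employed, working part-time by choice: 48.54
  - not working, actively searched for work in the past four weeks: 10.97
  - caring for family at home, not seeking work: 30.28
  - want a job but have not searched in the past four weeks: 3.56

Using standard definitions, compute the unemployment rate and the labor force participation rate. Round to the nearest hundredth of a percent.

Employed = 168.89 + 5.27 + 48.54 = 222.70 million (anyone who worked, including part-time for economic reasons, counts as employed).
Unemployed = 10.97 million.
Labor force = 222.70 + 10.97 = 233.67 million.
Not in labor force = 53.24 + 30.28 + 3.56 = 87.08 million (those not working and not actively searching are outside the labor force — including those who want a job but have given up searching).
Civilian working-age population = 233.67 + 87.08 = 320.75 million.
Unemployment rate = 10.97 / 233.67 = 4.69%.
Labor force participation rate = 233.67 / 320.75 = 72.85%.

Unemployment rate ≈ 4.69%; labor force participation rate ≈ 72.85%.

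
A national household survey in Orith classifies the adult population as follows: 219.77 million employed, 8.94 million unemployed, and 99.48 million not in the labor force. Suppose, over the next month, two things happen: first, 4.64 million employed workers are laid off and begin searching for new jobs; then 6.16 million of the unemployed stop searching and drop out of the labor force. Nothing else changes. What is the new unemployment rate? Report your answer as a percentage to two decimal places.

New unemployment rate ≈ 3.33%.

Initially, labor force = 219.77 + 8.94 = 228.71 million, so u = 8.94/228.71 = 3.91%.
After the first change, employed falls and unemployed rises by 4.64; labor force unchanged → E = 215.13, U = 13.58, labor force = 228.71 million.
After the second change, unemployed and labor force both fall by 6.16 → E = 215.13, U = 7.42, labor force = 222.55 million.
New unemployment rate = 7.42 / 222.55 = 3.33%.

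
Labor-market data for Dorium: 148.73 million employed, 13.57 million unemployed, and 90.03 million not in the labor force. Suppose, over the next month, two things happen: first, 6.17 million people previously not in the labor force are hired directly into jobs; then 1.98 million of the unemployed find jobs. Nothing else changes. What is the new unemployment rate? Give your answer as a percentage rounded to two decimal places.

Initially, labor force = 148.73 + 13.57 = 162.30 million, so u = 13.57/162.30 = 8.36%.
After the first change, employed and labor force both rise by 6.17; unemployed unchanged → E = 154.90, U = 13.57, labor force = 168.47 million.
After the second change, unemployed falls and employed rises by 1.98; labor force unchanged → E = 156.88, U = 11.59, labor force = 168.47 million.
New unemployment rate = 11.59 / 168.47 = 6.88%.

New unemployment rate ≈ 6.88%.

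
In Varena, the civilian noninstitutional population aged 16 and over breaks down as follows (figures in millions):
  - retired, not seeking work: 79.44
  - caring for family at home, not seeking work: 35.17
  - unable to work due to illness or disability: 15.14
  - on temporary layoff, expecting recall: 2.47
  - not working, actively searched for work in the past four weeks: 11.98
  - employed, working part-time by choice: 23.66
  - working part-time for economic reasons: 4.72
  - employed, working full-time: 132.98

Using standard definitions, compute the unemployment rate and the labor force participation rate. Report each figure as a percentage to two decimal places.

Unemployment rate ≈ 8.22%; labor force participation rate ≈ 57.54%.

Employed = 23.66 + 4.72 + 132.98 = 161.36 million (anyone who worked, including part-time for economic reasons, counts as employed).
Unemployed = 2.47 + 11.98 = 14.45 million (jobless and actively searching, or on temporary layoff).
Labor force = 161.36 + 14.45 = 175.81 million.
Not in labor force = 79.44 + 35.17 + 15.14 = 129.75 million (those not working and not actively searching are outside the labor force).
Civilian working-age population = 175.81 + 129.75 = 305.56 million.
Unemployment rate = 14.45 / 175.81 = 8.22%.
Labor force participation rate = 175.81 / 305.56 = 57.54%.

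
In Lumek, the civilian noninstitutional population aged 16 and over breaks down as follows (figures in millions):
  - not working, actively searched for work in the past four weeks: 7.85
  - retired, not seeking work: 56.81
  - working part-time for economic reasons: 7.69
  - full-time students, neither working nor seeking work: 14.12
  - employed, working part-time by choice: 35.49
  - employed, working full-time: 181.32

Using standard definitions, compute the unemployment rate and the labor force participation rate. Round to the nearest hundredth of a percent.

Unemployment rate ≈ 3.38%; labor force participation rate ≈ 76.61%.

Employed = 7.69 + 35.49 + 181.32 = 224.50 million (anyone who worked, including part-time for economic reasons, counts as employed).
Unemployed = 7.85 million.
Labor force = 224.50 + 7.85 = 232.35 million.
Not in labor force = 56.81 + 14.12 = 70.93 million (those not working and not actively searching are outside the labor force).
Civilian working-age population = 232.35 + 70.93 = 303.28 million.
Unemployment rate = 7.85 / 232.35 = 3.38%.
Labor force participation rate = 232.35 / 303.28 = 76.61%.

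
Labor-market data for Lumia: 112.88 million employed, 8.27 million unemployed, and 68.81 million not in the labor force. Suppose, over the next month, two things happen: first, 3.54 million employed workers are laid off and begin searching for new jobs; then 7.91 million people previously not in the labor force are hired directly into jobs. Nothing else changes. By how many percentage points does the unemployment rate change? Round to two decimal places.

Initially, labor force = 112.88 + 8.27 = 121.15 million, so u = 8.27/121.15 = 6.83%.
After the first change, employed falls and unemployed rises by 3.54; labor force unchanged → E = 109.34, U = 11.81, labor force = 121.15 million.
After the second change, employed and labor force both rise by 7.91; unemployed unchanged → E = 117.25, U = 11.81, labor force = 129.06 million.
New unemployment rate = 11.81 / 129.06 = 9.15%.
Change = 9.15% − 6.83% = +2.32 percentage points.

The unemployment rate changes by +2.32 percentage points.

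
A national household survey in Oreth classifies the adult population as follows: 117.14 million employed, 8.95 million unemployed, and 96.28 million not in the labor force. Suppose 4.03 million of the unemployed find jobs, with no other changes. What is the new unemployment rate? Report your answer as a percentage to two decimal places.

Initially, labor force = 117.14 + 8.95 = 126.09 million, so u = 8.95/126.09 = 7.10%.
After the change, unemployed falls and employed rises by 4.03; labor force unchanged → E = 121.17, U = 4.92, labor force = 126.09 million.
New unemployment rate = 4.92 / 126.09 = 3.90%.

New unemployment rate ≈ 3.90%.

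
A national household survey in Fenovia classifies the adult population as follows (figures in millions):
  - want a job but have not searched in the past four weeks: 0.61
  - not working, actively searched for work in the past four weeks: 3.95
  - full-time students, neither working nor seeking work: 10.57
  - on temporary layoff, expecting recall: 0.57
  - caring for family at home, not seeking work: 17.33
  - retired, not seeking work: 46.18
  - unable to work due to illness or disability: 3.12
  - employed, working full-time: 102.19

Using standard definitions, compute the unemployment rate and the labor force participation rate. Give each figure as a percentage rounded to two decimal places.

Unemployment rate ≈ 4.24%; labor force participation rate ≈ 57.83%.

Employed = 102.19 million.
Unemployed = 3.95 + 0.57 = 4.52 million (jobless and actively searching, or on temporary layoff).
Labor force = 102.19 + 4.52 = 106.71 million.
Not in labor force = 0.61 + 10.57 + 17.33 + 46.18 + 3.12 = 77.81 million (those not working and not actively searching are outside the labor force — including those who want a job but have given up searching).
Civilian working-age population = 106.71 + 77.81 = 184.52 million.
Unemployment rate = 4.52 / 106.71 = 4.24%.
Labor force participation rate = 106.71 / 184.52 = 57.83%.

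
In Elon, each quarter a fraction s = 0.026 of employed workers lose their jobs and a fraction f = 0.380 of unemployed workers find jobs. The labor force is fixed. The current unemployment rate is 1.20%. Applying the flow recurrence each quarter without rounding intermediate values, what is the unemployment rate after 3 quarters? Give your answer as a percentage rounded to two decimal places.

With a fixed labor force, u_{t+1} = u_t + s·(1−u_t) − f·u_t = u_t·(1−s−f) + s.
Here 1−s−f = 0.594 and s = 0.026.
u_1 = 0.012000 × 0.594 + 0.026 = 0.033128.
u_2 = 0.033128 × 0.594 + 0.026 = 0.045678.
u_3 = 0.045678 × 0.594 + 0.026 = 0.053133.

Unemployment rate after three quarters ≈ 5.31%.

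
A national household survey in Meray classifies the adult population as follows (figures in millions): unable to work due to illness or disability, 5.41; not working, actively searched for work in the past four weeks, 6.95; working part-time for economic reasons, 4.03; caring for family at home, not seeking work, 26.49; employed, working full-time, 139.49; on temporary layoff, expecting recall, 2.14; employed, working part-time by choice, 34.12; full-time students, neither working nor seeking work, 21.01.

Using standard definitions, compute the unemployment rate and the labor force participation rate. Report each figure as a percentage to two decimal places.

Employed = 4.03 + 139.49 + 34.12 = 177.64 million (anyone who worked, including part-time for economic reasons, counts as employed).
Unemployed = 6.95 + 2.14 = 9.09 million (jobless and actively searching, or on temporary layoff).
Labor force = 177.64 + 9.09 = 186.73 million.
Not in labor force = 5.41 + 26.49 + 21.01 = 52.91 million (those not working and not actively searching are outside the labor force).
Civilian working-age population = 186.73 + 52.91 = 239.64 million.
Unemployment rate = 9.09 / 186.73 = 4.87%.
Labor force participation rate = 186.73 / 239.64 = 77.92%.

Unemployment rate ≈ 4.87%; labor force participation rate ≈ 77.92%.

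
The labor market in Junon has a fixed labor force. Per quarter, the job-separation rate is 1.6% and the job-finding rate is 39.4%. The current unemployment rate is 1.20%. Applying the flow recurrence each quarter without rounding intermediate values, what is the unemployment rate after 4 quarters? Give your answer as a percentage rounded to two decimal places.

Unemployment rate after four quarters ≈ 3.57%.

With a fixed labor force, u_{t+1} = u_t + s·(1−u_t) − f·u_t = u_t·(1−s−f) + s.
Here 1−s−f = 0.590 and s = 0.016.
u_1 = 0.012000 × 0.590 + 0.016 = 0.023080.
u_2 = 0.023080 × 0.590 + 0.016 = 0.029617.
u_3 = 0.029617 × 0.590 + 0.016 = 0.033474.
u_4 = 0.033474 × 0.590 + 0.016 = 0.035750.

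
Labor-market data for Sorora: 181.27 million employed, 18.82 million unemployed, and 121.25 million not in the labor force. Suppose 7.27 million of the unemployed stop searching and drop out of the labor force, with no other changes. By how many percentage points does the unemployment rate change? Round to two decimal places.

Initially, labor force = 181.27 + 18.82 = 200.09 million, so u = 18.82/200.09 = 9.41%.
After the change, unemployed and labor force both fall by 7.27 → E = 181.27, U = 11.55, labor force = 192.82 million.
New unemployment rate = 11.55 / 192.82 = 5.99%.
Change = 5.99% − 9.41% = −3.42 percentage points.

The unemployment rate changes by −3.42 percentage points.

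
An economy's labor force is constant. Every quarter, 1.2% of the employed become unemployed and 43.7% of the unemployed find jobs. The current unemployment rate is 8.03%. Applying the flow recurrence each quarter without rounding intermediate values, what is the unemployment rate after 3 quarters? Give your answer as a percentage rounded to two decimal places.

With a fixed labor force, u_{t+1} = u_t + s·(1−u_t) − f·u_t = u_t·(1−s−f) + s.
Here 1−s−f = 0.551 and s = 0.012.
u_1 = 0.080300 × 0.551 + 0.012 = 0.056245.
u_2 = 0.056245 × 0.551 + 0.012 = 0.042991.
u_3 = 0.042991 × 0.551 + 0.012 = 0.035688.

Unemployment rate after three quarters ≈ 3.57%.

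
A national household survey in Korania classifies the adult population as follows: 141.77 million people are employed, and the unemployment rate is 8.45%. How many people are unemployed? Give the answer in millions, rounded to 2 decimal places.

Let U be the number unemployed. The labor force is E + U, and U/(E+U) = 0.0845.
So U = 0.0845 × 141.77 / (1 − 0.0845) = 11.9796 / 0.9155 ≈ 13.09 million.

About 13.09 million are unemployed.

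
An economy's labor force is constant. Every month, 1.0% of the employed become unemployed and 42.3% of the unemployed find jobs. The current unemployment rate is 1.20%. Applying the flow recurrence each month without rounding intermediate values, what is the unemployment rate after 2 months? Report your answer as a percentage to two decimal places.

Unemployment rate after two months ≈ 1.95%.

With a fixed labor force, u_{t+1} = u_t + s·(1−u_t) − f·u_t = u_t·(1−s−f) + s.
Here 1−s−f = 0.567 and s = 0.010.
u_1 = 0.012000 × 0.567 + 0.010 = 0.016804.
u_2 = 0.016804 × 0.567 + 0.010 = 0.019528.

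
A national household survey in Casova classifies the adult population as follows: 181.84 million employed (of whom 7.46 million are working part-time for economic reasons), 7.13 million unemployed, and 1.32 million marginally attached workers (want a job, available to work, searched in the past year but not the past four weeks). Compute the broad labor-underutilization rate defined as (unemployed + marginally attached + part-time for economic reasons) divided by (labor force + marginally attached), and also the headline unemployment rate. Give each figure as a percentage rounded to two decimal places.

Broad underutilization rate ≈ 8.36%; headline unemployment rate ≈ 3.77%.

Labor force = 181.84 + 7.13 = 188.97 million.
Numerator = 7.13 + 1.32 + 7.46 = 15.91 million.
Denominator = 188.97 + 1.32 = 190.29 million.
Broad rate = 15.91 / 190.29 = 8.36%.
Headline unemployment rate = 7.13 / 188.97 = 3.77%.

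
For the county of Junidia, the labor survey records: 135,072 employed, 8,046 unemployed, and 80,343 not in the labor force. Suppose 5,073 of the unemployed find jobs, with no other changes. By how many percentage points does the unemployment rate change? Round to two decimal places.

Initially, labor force = 135,072 + 8,046 = 143,118, so u = 8,046/143,118 = 5.62%.
After the change, unemployed falls and employed rises by 5,073; labor force unchanged → E = 140,145, U = 2,973, labor force = 143,118.
New unemployment rate = 2,973 / 143,118 = 2.08%.
Change = 2.08% − 5.62% = −3.54 percentage points.

The unemployment rate changes by −3.54 percentage points.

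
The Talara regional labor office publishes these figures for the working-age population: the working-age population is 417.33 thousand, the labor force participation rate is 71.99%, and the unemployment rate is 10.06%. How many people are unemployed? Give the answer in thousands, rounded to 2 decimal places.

Labor force = 0.7199 × 417.33 = 300.44 thousand.
Unemployed = 0.1006 × 300.44 ≈ 30.22 thousand.

About 30.22 thousand are unemployed.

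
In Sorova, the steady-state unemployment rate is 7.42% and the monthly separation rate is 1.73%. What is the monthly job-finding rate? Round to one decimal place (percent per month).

From u* = s/(s+f): f = s·(1−u)/u.
f = 1.73 × (1 − 0.0742) / 0.0742 = 1.6016 / 0.0742 ≈ 21.6% per month.

Job-finding rate ≈ 21.6% per month.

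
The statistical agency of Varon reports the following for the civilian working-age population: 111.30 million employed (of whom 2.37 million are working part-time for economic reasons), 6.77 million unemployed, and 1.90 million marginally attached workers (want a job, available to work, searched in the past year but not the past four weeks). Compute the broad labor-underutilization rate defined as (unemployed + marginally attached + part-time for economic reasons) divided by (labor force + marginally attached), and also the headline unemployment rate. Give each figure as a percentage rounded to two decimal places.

Broad underutilization rate ≈ 9.20%; headline unemployment rate ≈ 5.73%.

Labor force = 111.30 + 6.77 = 118.07 million.
Numerator = 6.77 + 1.90 + 2.37 = 11.04 million.
Denominator = 118.07 + 1.90 = 119.97 million.
Broad rate = 11.04 / 119.97 = 9.20%.
Headline unemployment rate = 6.77 / 118.07 = 5.73%.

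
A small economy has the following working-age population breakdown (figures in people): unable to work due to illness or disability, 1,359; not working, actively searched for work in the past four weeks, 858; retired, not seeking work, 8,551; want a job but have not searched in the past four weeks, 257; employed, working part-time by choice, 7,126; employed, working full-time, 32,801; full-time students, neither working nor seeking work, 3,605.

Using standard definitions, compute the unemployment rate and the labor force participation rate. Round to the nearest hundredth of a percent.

Unemployment rate ≈ 2.10%; labor force participation rate ≈ 74.76%.

Employed = 7,126 + 32,801 = 39,927.
Unemployed = 858.
Labor force = 39,927 + 858 = 40,785.
Not in labor force = 1,359 + 8,551 + 257 + 3,605 = 13,772 (those not working and not actively searching are outside the labor force — including those who want a job but have given up searching).
Civilian working-age population = 40,785 + 13,772 = 54,557.
Unemployment rate = 858 / 40,785 = 2.10%.
Labor force participation rate = 40,785 / 54,557 = 74.76%.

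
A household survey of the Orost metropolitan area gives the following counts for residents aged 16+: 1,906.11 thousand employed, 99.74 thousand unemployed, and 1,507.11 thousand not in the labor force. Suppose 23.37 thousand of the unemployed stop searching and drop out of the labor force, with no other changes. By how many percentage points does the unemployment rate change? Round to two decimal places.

The unemployment rate changes by −1.12 percentage points.

Initially, labor force = 1,906.11 + 99.74 = 2,005.85 thousand, so u = 99.74/2,005.85 = 4.97%.
After the change, unemployed and labor force both fall by 23.37 → E = 1,906.11, U = 76.37, labor force = 1,982.48 thousand.
New unemployment rate = 76.37 / 1,982.48 = 3.85%.
Change = 3.85% − 4.97% = −1.12 percentage points.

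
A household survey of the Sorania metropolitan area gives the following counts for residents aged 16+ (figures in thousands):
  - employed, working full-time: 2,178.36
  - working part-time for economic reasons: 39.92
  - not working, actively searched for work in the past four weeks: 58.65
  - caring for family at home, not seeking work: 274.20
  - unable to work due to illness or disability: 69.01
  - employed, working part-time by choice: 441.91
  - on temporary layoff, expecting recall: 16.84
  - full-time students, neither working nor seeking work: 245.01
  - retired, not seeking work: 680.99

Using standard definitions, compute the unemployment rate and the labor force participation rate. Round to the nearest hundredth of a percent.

Employed = 2,178.36 + 39.92 + 441.91 = 2,660.19 thousand (anyone who worked, including part-time for economic reasons, counts as employed).
Unemployed = 58.65 + 16.84 = 75.49 thousand (jobless and actively searching, or on temporary layoff).
Labor force = 2,660.19 + 75.49 = 2,735.68 thousand.
Not in labor force = 274.20 + 69.01 + 245.01 + 680.99 = 1,269.21 thousand (those not working and not actively searching are outside the labor force).
Civilian working-age population = 2,735.68 + 1,269.21 = 4,004.89 thousand.
Unemployment rate = 75.49 / 2,735.68 = 2.76%.
Labor force participation rate = 2,735.68 / 4,004.89 = 68.31%.

Unemployment rate ≈ 2.76%; labor force participation rate ≈ 68.31%.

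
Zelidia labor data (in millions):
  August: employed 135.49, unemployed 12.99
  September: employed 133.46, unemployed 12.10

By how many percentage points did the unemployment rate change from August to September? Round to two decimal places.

The unemployment rate changed by −0.44 percentage points.

August: labor force = 135.49 + 12.99 = 148.48; u = 12.99/148.48 = 8.75%.
September: labor force = 133.46 + 12.10 = 145.56; u = 12.10/145.56 = 8.31%.
Change = 8.31% − 8.75% = −0.44 pp.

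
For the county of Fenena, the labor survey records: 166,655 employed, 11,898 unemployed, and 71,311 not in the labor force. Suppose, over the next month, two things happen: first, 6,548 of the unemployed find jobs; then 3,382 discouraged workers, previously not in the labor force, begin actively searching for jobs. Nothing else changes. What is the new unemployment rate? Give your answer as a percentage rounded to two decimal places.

New unemployment rate ≈ 4.80%.

Initially, labor force = 166,655 + 11,898 = 178,553, so u = 11,898/178,553 = 6.66%.
After the first change, unemployed falls and employed rises by 6,548; labor force unchanged → E = 173,203, U = 5,350, labor force = 178,553.
After the second change, unemployed and labor force both rise by 3,382 → E = 173,203, U = 8,732, labor force = 181,935.
New unemployment rate = 8,732 / 181,935 = 4.80%.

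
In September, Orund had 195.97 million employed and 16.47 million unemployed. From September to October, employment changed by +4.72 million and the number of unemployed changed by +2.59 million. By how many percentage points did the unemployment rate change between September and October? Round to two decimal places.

September: labor force = 195.97 + 16.47 = 212.44; u = 16.47/212.44 = 7.75%.
October: labor force = 200.69 + 19.06 = 219.75; u = 19.06/219.75 = 8.67%.
Change = 8.67% − 7.75% = +0.92 pp.

The unemployment rate changed by +0.92 percentage points.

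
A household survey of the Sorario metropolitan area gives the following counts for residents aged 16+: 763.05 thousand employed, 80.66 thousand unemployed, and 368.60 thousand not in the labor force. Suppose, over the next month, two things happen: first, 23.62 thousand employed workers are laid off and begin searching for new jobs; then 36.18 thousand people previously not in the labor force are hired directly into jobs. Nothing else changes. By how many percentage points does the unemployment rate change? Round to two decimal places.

The unemployment rate changes by +2.29 percentage points.

Initially, labor force = 763.05 + 80.66 = 843.71 thousand, so u = 80.66/843.71 = 9.56%.
After the first change, employed falls and unemployed rises by 23.62; labor force unchanged → E = 739.43, U = 104.28, labor force = 843.71 thousand.
After the second change, employed and labor force both rise by 36.18; unemployed unchanged → E = 775.61, U = 104.28, labor force = 879.89 thousand.
New unemployment rate = 104.28 / 879.89 = 11.85%.
Change = 11.85% − 9.56% = +2.29 percentage points.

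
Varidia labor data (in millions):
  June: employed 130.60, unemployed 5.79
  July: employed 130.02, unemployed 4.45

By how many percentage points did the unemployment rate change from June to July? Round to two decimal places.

June: labor force = 130.60 + 5.79 = 136.39; u = 5.79/136.39 = 4.25%.
July: labor force = 130.02 + 4.45 = 134.47; u = 4.45/134.47 = 3.31%.
Change = 3.31% − 4.25% = −0.94 pp.

The unemployment rate changed by −0.94 percentage points.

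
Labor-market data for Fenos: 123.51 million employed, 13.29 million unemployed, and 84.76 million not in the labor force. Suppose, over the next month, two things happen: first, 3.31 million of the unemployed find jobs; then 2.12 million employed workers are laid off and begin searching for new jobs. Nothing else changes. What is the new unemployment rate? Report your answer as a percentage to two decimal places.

New unemployment rate ≈ 8.85%.

Initially, labor force = 123.51 + 13.29 = 136.80 million, so u = 13.29/136.80 = 9.71%.
After the first change, unemployed falls and employed rises by 3.31; labor force unchanged → E = 126.82, U = 9.98, labor force = 136.80 million.
After the second change, employed falls and unemployed rises by 2.12; labor force unchanged → E = 124.70, U = 12.10, labor force = 136.80 million.
New unemployment rate = 12.10 / 136.80 = 8.85%.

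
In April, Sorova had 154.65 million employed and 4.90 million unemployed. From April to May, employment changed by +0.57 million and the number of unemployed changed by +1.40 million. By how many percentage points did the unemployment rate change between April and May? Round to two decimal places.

The unemployment rate changed by +0.83 percentage points.

April: labor force = 154.65 + 4.90 = 159.55; u = 4.90/159.55 = 3.07%.
May: labor force = 155.22 + 6.30 = 161.52; u = 6.30/161.52 = 3.90%.
Change = 3.90% − 3.07% = +0.83 pp.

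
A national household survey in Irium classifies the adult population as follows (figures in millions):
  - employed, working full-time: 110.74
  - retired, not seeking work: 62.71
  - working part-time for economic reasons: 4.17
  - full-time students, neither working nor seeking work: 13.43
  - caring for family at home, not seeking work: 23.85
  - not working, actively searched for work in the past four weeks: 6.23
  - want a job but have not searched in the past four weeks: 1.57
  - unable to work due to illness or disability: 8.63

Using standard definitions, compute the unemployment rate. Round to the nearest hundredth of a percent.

Unemployment rate ≈ 5.14%.

Employed = 110.74 + 4.17 = 114.91 million (anyone who worked, including part-time for economic reasons, counts as employed).
Unemployed = 6.23 million.
Labor force = 114.91 + 6.23 = 121.14 million.
Unemployment rate = 6.23 / 121.14 = 5.14%.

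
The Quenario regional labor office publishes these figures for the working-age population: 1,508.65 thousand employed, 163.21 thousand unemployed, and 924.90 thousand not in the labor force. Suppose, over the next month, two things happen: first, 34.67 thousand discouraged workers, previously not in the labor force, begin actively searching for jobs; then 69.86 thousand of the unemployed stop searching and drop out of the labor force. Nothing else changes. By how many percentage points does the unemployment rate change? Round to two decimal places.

Initially, labor force = 1,508.65 + 163.21 = 1,671.86 thousand, so u = 163.21/1,671.86 = 9.76%.
After the first change, unemployed and labor force both rise by 34.67 → E = 1,508.65, U = 197.88, labor force = 1,706.53 thousand.
After the second change, unemployed and labor force both fall by 69.86 → E = 1,508.65, U = 128.02, labor force = 1,636.67 thousand.
New unemployment rate = 128.02 / 1,636.67 = 7.82%.
Change = 7.82% − 9.76% = −1.94 percentage points.

The unemployment rate changes by −1.94 percentage points.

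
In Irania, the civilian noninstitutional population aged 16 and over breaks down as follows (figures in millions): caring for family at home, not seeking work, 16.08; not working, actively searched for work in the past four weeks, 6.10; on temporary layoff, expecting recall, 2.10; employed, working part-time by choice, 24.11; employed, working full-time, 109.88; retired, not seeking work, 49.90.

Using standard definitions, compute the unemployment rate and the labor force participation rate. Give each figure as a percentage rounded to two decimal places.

Unemployment rate ≈ 5.77%; labor force participation rate ≈ 68.30%.

Employed = 24.11 + 109.88 = 133.99 million.
Unemployed = 6.10 + 2.10 = 8.20 million (jobless and actively searching, or on temporary layoff).
Labor force = 133.99 + 8.20 = 142.19 million.
Not in labor force = 16.08 + 49.90 = 65.98 million (those not working and not actively searching are outside the labor force).
Civilian working-age population = 142.19 + 65.98 = 208.17 million.
Unemployment rate = 8.20 / 142.19 = 5.77%.
Labor force participation rate = 142.19 / 208.17 = 68.30%.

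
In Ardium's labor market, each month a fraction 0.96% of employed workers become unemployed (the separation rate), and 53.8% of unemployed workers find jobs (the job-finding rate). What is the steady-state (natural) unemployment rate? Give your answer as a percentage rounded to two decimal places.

At steady state the flows balance: s·E = f·U, so U/(E+U) = s/(s+f).
u* = 0.96 / (0.96 + 53.8) = 0.96 / 54.76 = 1.75%.

Steady-state unemployment rate ≈ 1.75%.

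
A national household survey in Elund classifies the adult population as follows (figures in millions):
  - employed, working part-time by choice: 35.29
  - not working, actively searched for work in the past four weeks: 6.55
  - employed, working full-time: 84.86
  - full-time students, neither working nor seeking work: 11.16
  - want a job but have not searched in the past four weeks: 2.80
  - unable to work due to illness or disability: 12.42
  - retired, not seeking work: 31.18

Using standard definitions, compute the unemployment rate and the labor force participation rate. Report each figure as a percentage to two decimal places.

Unemployment rate ≈ 5.17%; labor force participation rate ≈ 68.76%.

Employed = 35.29 + 84.86 = 120.15 million.
Unemployed = 6.55 million.
Labor force = 120.15 + 6.55 = 126.70 million.
Not in labor force = 11.16 + 2.80 + 12.42 + 31.18 = 57.56 million (those not working and not actively searching are outside the labor force — including those who want a job but have given up searching).
Civilian working-age population = 126.70 + 57.56 = 184.26 million.
Unemployment rate = 6.55 / 126.70 = 5.17%.
Labor force participation rate = 126.70 / 184.26 = 68.76%.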